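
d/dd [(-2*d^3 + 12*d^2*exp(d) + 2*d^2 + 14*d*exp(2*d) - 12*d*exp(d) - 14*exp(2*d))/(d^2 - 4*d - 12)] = 2*(2*(d - 2)*(d^3 - 6*d^2*exp(d) - d^2 - 7*d*exp(2*d) + 6*d*exp(d) + 7*exp(2*d)) + (-d^2 + 4*d + 12)*(-6*d^2*exp(d) + 3*d^2 - 14*d*exp(2*d) - 6*d*exp(d) - 2*d + 7*exp(2*d) + 6*exp(d)))/(-d^2 + 4*d + 12)^2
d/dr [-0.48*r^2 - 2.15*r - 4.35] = -0.96*r - 2.15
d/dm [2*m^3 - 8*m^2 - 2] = 2*m*(3*m - 8)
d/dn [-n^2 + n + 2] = 1 - 2*n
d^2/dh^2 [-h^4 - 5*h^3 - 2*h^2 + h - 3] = -12*h^2 - 30*h - 4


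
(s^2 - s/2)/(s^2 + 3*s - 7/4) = 2*s/(2*s + 7)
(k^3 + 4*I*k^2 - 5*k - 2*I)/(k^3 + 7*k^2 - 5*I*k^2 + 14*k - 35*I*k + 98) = (k^2 + 2*I*k - 1)/(k^2 + 7*k*(1 - I) - 49*I)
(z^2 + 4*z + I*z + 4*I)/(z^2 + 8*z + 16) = (z + I)/(z + 4)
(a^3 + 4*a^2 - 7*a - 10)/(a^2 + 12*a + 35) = (a^2 - a - 2)/(a + 7)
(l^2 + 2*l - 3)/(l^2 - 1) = (l + 3)/(l + 1)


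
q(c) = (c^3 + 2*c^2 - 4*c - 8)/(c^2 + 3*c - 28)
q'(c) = (-2*c - 3)*(c^3 + 2*c^2 - 4*c - 8)/(c^2 + 3*c - 28)^2 + (3*c^2 + 4*c - 4)/(c^2 + 3*c - 28) = (c^4 + 6*c^3 - 74*c^2 - 96*c + 136)/(c^4 + 6*c^3 - 47*c^2 - 168*c + 784)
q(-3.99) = 0.99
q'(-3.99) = -1.36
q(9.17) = 10.70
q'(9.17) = 0.68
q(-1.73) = 0.01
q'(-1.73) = 0.06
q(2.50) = -0.71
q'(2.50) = -2.14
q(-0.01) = 0.28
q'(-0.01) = 0.17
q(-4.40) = 1.69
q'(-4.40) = -2.12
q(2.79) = -1.53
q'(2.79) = -3.68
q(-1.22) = 0.06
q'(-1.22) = 0.15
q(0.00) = 0.29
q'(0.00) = 0.17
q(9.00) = 10.59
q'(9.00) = 0.66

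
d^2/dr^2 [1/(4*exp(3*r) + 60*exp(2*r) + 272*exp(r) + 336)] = (2*(3*exp(2*r) + 30*exp(r) + 68)^2*exp(r) - (9*exp(2*r) + 60*exp(r) + 68)*(exp(3*r) + 15*exp(2*r) + 68*exp(r) + 84))*exp(r)/(4*(exp(3*r) + 15*exp(2*r) + 68*exp(r) + 84)^3)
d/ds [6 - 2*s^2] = -4*s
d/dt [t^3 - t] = 3*t^2 - 1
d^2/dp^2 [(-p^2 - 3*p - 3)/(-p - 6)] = 42/(p^3 + 18*p^2 + 108*p + 216)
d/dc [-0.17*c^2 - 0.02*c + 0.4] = -0.34*c - 0.02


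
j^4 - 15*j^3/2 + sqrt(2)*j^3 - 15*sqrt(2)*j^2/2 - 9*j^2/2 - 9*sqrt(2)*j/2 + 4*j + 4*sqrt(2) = (j - 8)*(j - 1/2)*(j + 1)*(j + sqrt(2))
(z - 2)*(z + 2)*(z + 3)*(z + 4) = z^4 + 7*z^3 + 8*z^2 - 28*z - 48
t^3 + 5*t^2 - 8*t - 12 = (t - 2)*(t + 1)*(t + 6)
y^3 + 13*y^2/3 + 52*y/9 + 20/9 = (y + 2/3)*(y + 5/3)*(y + 2)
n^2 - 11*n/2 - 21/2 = (n - 7)*(n + 3/2)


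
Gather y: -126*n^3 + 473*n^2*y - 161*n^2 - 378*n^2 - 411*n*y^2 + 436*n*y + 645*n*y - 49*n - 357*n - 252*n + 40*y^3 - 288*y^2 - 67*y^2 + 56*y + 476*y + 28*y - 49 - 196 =-126*n^3 - 539*n^2 - 658*n + 40*y^3 + y^2*(-411*n - 355) + y*(473*n^2 + 1081*n + 560) - 245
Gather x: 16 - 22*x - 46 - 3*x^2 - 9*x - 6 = -3*x^2 - 31*x - 36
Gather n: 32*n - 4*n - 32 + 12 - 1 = 28*n - 21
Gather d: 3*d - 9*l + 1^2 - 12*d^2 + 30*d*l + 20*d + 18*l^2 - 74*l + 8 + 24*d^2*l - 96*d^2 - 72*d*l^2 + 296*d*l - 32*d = d^2*(24*l - 108) + d*(-72*l^2 + 326*l - 9) + 18*l^2 - 83*l + 9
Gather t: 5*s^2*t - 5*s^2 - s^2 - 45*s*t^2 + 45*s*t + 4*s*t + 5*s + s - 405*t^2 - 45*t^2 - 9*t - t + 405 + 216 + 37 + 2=-6*s^2 + 6*s + t^2*(-45*s - 450) + t*(5*s^2 + 49*s - 10) + 660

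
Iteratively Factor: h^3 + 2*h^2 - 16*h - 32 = (h + 4)*(h^2 - 2*h - 8) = (h + 2)*(h + 4)*(h - 4)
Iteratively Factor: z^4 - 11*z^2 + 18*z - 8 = (z - 1)*(z^3 + z^2 - 10*z + 8) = (z - 1)^2*(z^2 + 2*z - 8) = (z - 1)^2*(z + 4)*(z - 2)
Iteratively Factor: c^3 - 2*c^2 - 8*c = (c)*(c^2 - 2*c - 8) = c*(c + 2)*(c - 4)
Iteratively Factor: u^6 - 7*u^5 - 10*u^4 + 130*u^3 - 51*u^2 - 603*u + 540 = (u - 1)*(u^5 - 6*u^4 - 16*u^3 + 114*u^2 + 63*u - 540) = (u - 4)*(u - 1)*(u^4 - 2*u^3 - 24*u^2 + 18*u + 135) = (u - 4)*(u - 3)*(u - 1)*(u^3 + u^2 - 21*u - 45) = (u - 4)*(u - 3)*(u - 1)*(u + 3)*(u^2 - 2*u - 15) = (u - 4)*(u - 3)*(u - 1)*(u + 3)^2*(u - 5)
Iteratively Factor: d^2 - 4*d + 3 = (d - 3)*(d - 1)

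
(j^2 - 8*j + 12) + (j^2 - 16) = 2*j^2 - 8*j - 4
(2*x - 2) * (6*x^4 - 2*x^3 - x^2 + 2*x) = 12*x^5 - 16*x^4 + 2*x^3 + 6*x^2 - 4*x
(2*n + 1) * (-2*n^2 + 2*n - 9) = -4*n^3 + 2*n^2 - 16*n - 9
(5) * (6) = 30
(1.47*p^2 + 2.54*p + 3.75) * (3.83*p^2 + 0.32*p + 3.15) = 5.6301*p^4 + 10.1986*p^3 + 19.8058*p^2 + 9.201*p + 11.8125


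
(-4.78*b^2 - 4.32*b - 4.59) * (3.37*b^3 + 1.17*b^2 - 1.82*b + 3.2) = -16.1086*b^5 - 20.151*b^4 - 11.8231*b^3 - 12.8039*b^2 - 5.4702*b - 14.688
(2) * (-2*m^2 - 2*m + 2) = -4*m^2 - 4*m + 4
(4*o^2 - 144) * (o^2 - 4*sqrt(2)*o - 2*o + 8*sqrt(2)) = 4*o^4 - 16*sqrt(2)*o^3 - 8*o^3 - 144*o^2 + 32*sqrt(2)*o^2 + 288*o + 576*sqrt(2)*o - 1152*sqrt(2)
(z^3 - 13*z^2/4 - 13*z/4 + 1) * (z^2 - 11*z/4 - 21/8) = z^5 - 6*z^4 + 49*z^3/16 + 591*z^2/32 + 185*z/32 - 21/8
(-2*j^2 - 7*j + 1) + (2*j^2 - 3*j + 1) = 2 - 10*j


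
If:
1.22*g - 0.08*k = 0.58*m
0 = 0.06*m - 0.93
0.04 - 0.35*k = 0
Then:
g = 7.38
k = 0.11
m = 15.50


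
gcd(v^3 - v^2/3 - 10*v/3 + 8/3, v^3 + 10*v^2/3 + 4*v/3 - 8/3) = v + 2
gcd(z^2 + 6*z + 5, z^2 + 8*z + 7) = z + 1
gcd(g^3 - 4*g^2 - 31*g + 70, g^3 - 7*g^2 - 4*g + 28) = g^2 - 9*g + 14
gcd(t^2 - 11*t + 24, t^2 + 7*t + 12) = 1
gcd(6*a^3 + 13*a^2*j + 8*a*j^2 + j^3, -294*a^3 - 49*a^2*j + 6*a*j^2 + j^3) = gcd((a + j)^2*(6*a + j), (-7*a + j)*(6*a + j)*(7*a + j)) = 6*a + j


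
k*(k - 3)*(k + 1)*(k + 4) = k^4 + 2*k^3 - 11*k^2 - 12*k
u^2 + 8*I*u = u*(u + 8*I)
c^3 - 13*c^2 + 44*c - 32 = (c - 8)*(c - 4)*(c - 1)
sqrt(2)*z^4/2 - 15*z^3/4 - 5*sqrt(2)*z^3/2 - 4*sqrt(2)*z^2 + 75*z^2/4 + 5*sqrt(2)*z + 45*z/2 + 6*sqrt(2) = (z/2 + 1/2)*(z - 6)*(z - 4*sqrt(2))*(sqrt(2)*z + 1/2)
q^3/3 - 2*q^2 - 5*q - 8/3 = (q/3 + 1/3)*(q - 8)*(q + 1)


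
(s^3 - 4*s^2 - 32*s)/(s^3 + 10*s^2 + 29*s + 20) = s*(s - 8)/(s^2 + 6*s + 5)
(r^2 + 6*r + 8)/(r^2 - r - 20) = (r + 2)/(r - 5)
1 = 1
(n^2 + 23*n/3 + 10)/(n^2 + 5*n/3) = (n + 6)/n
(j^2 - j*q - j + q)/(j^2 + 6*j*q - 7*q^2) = (j - 1)/(j + 7*q)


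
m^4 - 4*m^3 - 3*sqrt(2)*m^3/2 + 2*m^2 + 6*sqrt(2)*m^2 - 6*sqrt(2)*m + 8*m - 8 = (m - 2)^2*(m - 2*sqrt(2))*(m + sqrt(2)/2)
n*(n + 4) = n^2 + 4*n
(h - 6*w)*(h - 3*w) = h^2 - 9*h*w + 18*w^2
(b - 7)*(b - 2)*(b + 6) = b^3 - 3*b^2 - 40*b + 84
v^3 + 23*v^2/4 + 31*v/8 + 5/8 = (v + 1/4)*(v + 1/2)*(v + 5)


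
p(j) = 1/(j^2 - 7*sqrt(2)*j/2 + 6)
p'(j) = (-2*j + 7*sqrt(2)/2)/(j^2 - 7*sqrt(2)*j/2 + 6)^2 = 2*(-4*j + 7*sqrt(2))/(2*j^2 - 7*sqrt(2)*j + 12)^2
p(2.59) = -8.95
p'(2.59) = -18.44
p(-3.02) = 0.03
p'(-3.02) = 0.01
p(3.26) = 2.03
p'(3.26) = -6.50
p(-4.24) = 0.02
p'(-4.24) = 0.01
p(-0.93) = 0.09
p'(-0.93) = 0.05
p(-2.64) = 0.04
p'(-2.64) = 0.02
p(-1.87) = 0.05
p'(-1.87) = 0.02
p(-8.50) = 0.01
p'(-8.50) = 0.00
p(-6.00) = 0.01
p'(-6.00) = 0.00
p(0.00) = 0.17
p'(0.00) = 0.14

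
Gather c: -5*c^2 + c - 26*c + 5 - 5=-5*c^2 - 25*c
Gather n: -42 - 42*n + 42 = -42*n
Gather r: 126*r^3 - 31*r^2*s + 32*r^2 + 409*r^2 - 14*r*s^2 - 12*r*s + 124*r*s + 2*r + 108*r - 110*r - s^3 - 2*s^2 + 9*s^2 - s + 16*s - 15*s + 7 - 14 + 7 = 126*r^3 + r^2*(441 - 31*s) + r*(-14*s^2 + 112*s) - s^3 + 7*s^2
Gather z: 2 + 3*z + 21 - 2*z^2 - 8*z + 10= -2*z^2 - 5*z + 33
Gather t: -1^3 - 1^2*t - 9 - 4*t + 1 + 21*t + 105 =16*t + 96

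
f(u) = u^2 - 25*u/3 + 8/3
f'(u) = 2*u - 25/3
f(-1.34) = 15.63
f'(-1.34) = -11.01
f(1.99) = -9.96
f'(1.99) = -4.35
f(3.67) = -14.45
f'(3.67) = -0.99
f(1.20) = -5.89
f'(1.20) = -5.93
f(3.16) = -13.68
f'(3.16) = -2.01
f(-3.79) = 48.61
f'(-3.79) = -15.91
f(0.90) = -4.02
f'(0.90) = -6.53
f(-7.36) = 118.17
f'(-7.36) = -23.05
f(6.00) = -11.33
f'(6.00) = 3.67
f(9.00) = 8.67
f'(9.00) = 9.67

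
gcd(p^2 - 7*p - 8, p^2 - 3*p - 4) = p + 1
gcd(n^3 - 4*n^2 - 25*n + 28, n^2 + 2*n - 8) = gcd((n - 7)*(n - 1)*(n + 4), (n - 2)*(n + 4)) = n + 4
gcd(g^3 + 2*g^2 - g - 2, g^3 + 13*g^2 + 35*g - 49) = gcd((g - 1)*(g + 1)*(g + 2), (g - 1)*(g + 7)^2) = g - 1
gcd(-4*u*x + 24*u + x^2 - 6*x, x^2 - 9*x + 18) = x - 6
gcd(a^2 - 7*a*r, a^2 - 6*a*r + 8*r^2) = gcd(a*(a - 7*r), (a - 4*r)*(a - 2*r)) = 1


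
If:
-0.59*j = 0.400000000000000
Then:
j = -0.68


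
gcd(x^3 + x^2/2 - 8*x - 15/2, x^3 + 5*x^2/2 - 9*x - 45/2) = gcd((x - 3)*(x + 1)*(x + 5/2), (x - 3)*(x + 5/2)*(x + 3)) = x^2 - x/2 - 15/2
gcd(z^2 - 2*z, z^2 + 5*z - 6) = 1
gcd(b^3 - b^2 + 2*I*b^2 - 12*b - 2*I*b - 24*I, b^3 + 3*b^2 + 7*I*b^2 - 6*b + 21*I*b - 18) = b + 3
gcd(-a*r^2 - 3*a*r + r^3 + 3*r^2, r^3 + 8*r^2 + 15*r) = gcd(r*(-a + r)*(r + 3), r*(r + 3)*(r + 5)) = r^2 + 3*r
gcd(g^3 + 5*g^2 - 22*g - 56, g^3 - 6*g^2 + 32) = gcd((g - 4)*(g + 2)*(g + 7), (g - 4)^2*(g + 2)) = g^2 - 2*g - 8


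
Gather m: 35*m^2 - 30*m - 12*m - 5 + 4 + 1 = 35*m^2 - 42*m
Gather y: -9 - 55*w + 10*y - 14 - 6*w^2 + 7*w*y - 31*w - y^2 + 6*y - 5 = -6*w^2 - 86*w - y^2 + y*(7*w + 16) - 28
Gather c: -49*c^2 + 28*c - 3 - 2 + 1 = -49*c^2 + 28*c - 4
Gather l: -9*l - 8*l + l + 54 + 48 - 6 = 96 - 16*l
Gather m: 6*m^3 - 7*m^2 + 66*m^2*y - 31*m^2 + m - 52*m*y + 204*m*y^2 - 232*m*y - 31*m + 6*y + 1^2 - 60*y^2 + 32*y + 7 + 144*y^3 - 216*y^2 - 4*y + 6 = 6*m^3 + m^2*(66*y - 38) + m*(204*y^2 - 284*y - 30) + 144*y^3 - 276*y^2 + 34*y + 14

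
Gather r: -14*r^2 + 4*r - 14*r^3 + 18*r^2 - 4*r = -14*r^3 + 4*r^2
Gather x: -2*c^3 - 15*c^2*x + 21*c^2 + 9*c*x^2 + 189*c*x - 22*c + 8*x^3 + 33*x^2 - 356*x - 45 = -2*c^3 + 21*c^2 - 22*c + 8*x^3 + x^2*(9*c + 33) + x*(-15*c^2 + 189*c - 356) - 45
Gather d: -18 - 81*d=-81*d - 18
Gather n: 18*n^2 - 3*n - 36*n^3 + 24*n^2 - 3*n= -36*n^3 + 42*n^2 - 6*n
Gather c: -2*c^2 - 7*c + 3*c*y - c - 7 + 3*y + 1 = -2*c^2 + c*(3*y - 8) + 3*y - 6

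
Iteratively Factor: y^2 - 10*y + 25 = (y - 5)*(y - 5)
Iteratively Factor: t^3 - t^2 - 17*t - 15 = (t + 1)*(t^2 - 2*t - 15) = (t - 5)*(t + 1)*(t + 3)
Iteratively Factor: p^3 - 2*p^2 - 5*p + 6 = (p - 3)*(p^2 + p - 2) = (p - 3)*(p + 2)*(p - 1)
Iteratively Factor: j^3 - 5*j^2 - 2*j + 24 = (j + 2)*(j^2 - 7*j + 12) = (j - 3)*(j + 2)*(j - 4)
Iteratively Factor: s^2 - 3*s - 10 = (s + 2)*(s - 5)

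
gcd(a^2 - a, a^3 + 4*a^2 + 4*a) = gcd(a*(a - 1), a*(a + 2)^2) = a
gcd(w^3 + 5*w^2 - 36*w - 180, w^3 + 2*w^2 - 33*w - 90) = w^2 - w - 30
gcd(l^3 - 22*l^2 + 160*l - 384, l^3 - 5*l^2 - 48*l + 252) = l - 6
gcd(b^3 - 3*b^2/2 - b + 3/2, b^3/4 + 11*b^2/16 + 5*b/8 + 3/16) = b + 1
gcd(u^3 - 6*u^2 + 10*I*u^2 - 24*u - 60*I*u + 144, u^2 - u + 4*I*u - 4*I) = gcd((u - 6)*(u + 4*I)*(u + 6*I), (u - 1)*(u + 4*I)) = u + 4*I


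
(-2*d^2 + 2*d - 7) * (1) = -2*d^2 + 2*d - 7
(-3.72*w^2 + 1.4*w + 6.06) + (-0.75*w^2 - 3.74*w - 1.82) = -4.47*w^2 - 2.34*w + 4.24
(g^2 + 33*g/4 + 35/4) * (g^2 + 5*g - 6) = g^4 + 53*g^3/4 + 44*g^2 - 23*g/4 - 105/2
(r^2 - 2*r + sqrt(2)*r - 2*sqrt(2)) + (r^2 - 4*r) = 2*r^2 - 6*r + sqrt(2)*r - 2*sqrt(2)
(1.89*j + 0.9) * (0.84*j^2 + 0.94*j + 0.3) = 1.5876*j^3 + 2.5326*j^2 + 1.413*j + 0.27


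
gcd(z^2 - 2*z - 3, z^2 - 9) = z - 3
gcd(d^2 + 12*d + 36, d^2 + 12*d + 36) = d^2 + 12*d + 36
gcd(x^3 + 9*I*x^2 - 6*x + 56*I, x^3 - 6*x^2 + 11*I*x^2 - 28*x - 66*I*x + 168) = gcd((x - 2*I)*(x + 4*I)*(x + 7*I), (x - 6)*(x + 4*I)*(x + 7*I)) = x^2 + 11*I*x - 28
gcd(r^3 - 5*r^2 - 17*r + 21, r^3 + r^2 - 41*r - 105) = r^2 - 4*r - 21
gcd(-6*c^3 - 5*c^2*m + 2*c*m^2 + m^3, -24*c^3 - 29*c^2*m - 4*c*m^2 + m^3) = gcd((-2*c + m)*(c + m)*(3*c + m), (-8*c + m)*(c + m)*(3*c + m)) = 3*c^2 + 4*c*m + m^2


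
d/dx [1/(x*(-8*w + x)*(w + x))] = (-x*(w + x) + x*(8*w - x) + (w + x)*(8*w - x))/(x^2*(w + x)^2*(8*w - x)^2)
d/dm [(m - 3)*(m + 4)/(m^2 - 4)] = (-m^2 + 16*m - 4)/(m^4 - 8*m^2 + 16)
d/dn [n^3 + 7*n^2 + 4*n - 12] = 3*n^2 + 14*n + 4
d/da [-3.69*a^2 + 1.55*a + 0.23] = 1.55 - 7.38*a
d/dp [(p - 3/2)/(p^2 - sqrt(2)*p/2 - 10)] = (4*p^2 - 2*sqrt(2)*p - (2*p - 3)*(4*p - sqrt(2)) - 40)/(-2*p^2 + sqrt(2)*p + 20)^2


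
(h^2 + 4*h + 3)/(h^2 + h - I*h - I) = (h + 3)/(h - I)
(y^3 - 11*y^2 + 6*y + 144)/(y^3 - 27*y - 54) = (y - 8)/(y + 3)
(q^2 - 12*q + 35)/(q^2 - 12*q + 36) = (q^2 - 12*q + 35)/(q^2 - 12*q + 36)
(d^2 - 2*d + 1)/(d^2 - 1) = (d - 1)/(d + 1)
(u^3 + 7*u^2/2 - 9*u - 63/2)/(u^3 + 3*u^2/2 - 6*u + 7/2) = (u^2 - 9)/(u^2 - 2*u + 1)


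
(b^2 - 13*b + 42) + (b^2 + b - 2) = 2*b^2 - 12*b + 40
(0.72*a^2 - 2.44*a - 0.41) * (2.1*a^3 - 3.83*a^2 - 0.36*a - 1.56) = 1.512*a^5 - 7.8816*a^4 + 8.225*a^3 + 1.3255*a^2 + 3.954*a + 0.6396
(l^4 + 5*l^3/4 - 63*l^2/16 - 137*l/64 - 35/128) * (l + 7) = l^5 + 33*l^4/4 + 77*l^3/16 - 1901*l^2/64 - 1953*l/128 - 245/128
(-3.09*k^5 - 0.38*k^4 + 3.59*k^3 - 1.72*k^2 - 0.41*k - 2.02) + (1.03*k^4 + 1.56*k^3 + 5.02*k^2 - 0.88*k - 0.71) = -3.09*k^5 + 0.65*k^4 + 5.15*k^3 + 3.3*k^2 - 1.29*k - 2.73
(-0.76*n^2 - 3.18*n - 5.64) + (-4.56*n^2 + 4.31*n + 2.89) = -5.32*n^2 + 1.13*n - 2.75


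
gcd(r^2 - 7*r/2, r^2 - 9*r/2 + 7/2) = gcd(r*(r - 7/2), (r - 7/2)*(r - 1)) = r - 7/2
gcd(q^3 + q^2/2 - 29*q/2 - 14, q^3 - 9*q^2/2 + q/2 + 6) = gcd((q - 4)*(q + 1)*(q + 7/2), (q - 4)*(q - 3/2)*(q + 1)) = q^2 - 3*q - 4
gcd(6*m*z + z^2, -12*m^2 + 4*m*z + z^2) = 6*m + z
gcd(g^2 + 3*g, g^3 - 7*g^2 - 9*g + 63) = g + 3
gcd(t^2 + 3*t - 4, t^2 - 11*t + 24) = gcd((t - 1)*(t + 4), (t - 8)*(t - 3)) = 1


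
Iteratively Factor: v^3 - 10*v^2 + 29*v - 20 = (v - 1)*(v^2 - 9*v + 20) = (v - 4)*(v - 1)*(v - 5)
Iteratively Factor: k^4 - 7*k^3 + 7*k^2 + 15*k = (k)*(k^3 - 7*k^2 + 7*k + 15) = k*(k - 5)*(k^2 - 2*k - 3) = k*(k - 5)*(k + 1)*(k - 3)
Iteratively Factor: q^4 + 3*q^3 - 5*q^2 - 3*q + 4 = (q + 4)*(q^3 - q^2 - q + 1) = (q - 1)*(q + 4)*(q^2 - 1) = (q - 1)*(q + 1)*(q + 4)*(q - 1)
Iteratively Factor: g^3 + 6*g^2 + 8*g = (g + 2)*(g^2 + 4*g) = (g + 2)*(g + 4)*(g)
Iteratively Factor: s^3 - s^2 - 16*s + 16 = (s + 4)*(s^2 - 5*s + 4) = (s - 1)*(s + 4)*(s - 4)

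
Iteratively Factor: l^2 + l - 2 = (l - 1)*(l + 2)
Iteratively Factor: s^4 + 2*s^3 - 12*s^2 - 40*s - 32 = (s + 2)*(s^3 - 12*s - 16) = (s + 2)^2*(s^2 - 2*s - 8) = (s - 4)*(s + 2)^2*(s + 2)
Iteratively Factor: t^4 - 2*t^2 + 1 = (t - 1)*(t^3 + t^2 - t - 1) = (t - 1)*(t + 1)*(t^2 - 1) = (t - 1)*(t + 1)^2*(t - 1)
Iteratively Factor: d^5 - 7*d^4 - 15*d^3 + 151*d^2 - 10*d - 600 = (d - 5)*(d^4 - 2*d^3 - 25*d^2 + 26*d + 120) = (d - 5)*(d + 2)*(d^3 - 4*d^2 - 17*d + 60) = (d - 5)^2*(d + 2)*(d^2 + d - 12) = (d - 5)^2*(d + 2)*(d + 4)*(d - 3)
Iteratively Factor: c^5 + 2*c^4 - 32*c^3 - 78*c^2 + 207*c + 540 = (c - 5)*(c^4 + 7*c^3 + 3*c^2 - 63*c - 108) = (c - 5)*(c + 3)*(c^3 + 4*c^2 - 9*c - 36) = (c - 5)*(c + 3)^2*(c^2 + c - 12) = (c - 5)*(c + 3)^2*(c + 4)*(c - 3)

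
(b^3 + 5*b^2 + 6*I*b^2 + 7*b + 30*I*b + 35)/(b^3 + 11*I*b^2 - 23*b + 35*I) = (b + 5)/(b + 5*I)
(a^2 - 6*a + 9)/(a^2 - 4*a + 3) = (a - 3)/(a - 1)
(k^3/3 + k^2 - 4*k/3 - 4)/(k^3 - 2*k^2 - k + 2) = (k^2 + 5*k + 6)/(3*(k^2 - 1))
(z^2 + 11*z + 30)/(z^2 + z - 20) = (z + 6)/(z - 4)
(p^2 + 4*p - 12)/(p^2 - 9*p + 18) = (p^2 + 4*p - 12)/(p^2 - 9*p + 18)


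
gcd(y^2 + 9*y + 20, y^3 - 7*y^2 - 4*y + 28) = 1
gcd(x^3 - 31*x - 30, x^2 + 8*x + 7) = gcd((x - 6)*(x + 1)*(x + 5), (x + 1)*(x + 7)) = x + 1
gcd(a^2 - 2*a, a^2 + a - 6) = a - 2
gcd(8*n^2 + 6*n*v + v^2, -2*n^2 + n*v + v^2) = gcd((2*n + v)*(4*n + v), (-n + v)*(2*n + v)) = 2*n + v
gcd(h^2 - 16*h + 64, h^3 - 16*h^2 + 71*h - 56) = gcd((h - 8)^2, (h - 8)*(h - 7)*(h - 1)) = h - 8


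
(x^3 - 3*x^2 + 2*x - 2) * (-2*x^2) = -2*x^5 + 6*x^4 - 4*x^3 + 4*x^2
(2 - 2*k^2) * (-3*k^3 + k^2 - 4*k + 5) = 6*k^5 - 2*k^4 + 2*k^3 - 8*k^2 - 8*k + 10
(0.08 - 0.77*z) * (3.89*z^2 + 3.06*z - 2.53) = -2.9953*z^3 - 2.045*z^2 + 2.1929*z - 0.2024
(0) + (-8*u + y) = -8*u + y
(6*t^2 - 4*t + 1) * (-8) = -48*t^2 + 32*t - 8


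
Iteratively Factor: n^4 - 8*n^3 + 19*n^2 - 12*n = (n - 4)*(n^3 - 4*n^2 + 3*n) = (n - 4)*(n - 3)*(n^2 - n) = (n - 4)*(n - 3)*(n - 1)*(n)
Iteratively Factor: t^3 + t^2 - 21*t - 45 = (t + 3)*(t^2 - 2*t - 15) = (t - 5)*(t + 3)*(t + 3)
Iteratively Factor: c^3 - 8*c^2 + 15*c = (c - 3)*(c^2 - 5*c) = c*(c - 3)*(c - 5)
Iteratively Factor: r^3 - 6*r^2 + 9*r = (r - 3)*(r^2 - 3*r) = r*(r - 3)*(r - 3)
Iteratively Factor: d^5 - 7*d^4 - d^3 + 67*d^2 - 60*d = (d + 3)*(d^4 - 10*d^3 + 29*d^2 - 20*d) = (d - 4)*(d + 3)*(d^3 - 6*d^2 + 5*d) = (d - 5)*(d - 4)*(d + 3)*(d^2 - d) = d*(d - 5)*(d - 4)*(d + 3)*(d - 1)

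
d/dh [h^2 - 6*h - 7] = 2*h - 6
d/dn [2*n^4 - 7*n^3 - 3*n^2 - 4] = n*(8*n^2 - 21*n - 6)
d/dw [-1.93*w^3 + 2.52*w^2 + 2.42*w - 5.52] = -5.79*w^2 + 5.04*w + 2.42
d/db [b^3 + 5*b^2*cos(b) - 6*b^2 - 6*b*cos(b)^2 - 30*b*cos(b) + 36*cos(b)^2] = -5*b^2*sin(b) + 3*b^2 + 30*b*sin(b) + 6*b*sin(2*b) + 10*b*cos(b) - 12*b - 36*sin(2*b) - 6*cos(b)^2 - 30*cos(b)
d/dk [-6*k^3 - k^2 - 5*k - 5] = -18*k^2 - 2*k - 5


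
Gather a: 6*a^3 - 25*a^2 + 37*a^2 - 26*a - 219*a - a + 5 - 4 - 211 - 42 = 6*a^3 + 12*a^2 - 246*a - 252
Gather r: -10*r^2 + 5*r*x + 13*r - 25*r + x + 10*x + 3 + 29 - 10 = -10*r^2 + r*(5*x - 12) + 11*x + 22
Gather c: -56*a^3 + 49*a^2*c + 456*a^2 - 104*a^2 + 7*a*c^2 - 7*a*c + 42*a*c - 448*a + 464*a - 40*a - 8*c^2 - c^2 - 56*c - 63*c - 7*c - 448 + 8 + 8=-56*a^3 + 352*a^2 - 24*a + c^2*(7*a - 9) + c*(49*a^2 + 35*a - 126) - 432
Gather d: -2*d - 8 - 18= -2*d - 26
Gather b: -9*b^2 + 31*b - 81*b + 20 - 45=-9*b^2 - 50*b - 25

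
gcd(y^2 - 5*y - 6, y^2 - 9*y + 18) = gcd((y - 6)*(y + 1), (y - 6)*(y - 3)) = y - 6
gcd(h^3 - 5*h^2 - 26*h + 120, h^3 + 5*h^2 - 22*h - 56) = h - 4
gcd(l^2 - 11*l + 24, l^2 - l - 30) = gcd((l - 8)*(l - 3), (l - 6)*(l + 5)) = 1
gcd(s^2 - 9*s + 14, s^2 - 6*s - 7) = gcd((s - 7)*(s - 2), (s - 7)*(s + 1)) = s - 7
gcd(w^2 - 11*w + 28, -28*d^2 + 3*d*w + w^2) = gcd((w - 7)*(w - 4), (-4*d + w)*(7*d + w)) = 1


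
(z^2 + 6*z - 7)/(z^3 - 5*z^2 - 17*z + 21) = (z + 7)/(z^2 - 4*z - 21)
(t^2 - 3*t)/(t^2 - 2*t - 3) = t/(t + 1)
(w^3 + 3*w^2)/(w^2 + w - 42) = w^2*(w + 3)/(w^2 + w - 42)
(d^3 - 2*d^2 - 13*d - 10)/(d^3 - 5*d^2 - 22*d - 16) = (d - 5)/(d - 8)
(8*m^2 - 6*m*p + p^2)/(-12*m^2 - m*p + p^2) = (-2*m + p)/(3*m + p)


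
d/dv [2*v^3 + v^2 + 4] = 2*v*(3*v + 1)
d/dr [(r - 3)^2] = 2*r - 6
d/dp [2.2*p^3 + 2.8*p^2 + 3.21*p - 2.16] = 6.6*p^2 + 5.6*p + 3.21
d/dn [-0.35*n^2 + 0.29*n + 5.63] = 0.29 - 0.7*n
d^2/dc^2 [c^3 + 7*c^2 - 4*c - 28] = 6*c + 14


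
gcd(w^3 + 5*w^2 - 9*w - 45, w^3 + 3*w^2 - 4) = 1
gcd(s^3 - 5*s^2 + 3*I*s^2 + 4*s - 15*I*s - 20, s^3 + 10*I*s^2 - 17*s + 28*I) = s^2 + 3*I*s + 4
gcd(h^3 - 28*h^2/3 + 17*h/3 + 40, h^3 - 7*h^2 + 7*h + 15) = h - 3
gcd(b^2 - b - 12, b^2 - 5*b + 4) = b - 4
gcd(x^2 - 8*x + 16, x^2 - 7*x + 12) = x - 4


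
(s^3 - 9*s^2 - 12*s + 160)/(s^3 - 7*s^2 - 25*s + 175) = (s^2 - 4*s - 32)/(s^2 - 2*s - 35)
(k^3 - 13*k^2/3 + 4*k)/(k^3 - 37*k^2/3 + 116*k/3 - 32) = k/(k - 8)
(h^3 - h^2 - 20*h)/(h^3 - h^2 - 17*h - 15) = h*(h + 4)/(h^2 + 4*h + 3)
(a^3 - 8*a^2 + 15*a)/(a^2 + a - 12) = a*(a - 5)/(a + 4)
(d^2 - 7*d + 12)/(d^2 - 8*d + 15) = (d - 4)/(d - 5)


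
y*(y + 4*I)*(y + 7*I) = y^3 + 11*I*y^2 - 28*y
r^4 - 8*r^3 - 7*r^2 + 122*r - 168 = (r - 7)*(r - 3)*(r - 2)*(r + 4)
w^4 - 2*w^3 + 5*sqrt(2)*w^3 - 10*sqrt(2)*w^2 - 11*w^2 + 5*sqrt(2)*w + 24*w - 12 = (w - 1)^2*(w - sqrt(2))*(w + 6*sqrt(2))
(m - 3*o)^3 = m^3 - 9*m^2*o + 27*m*o^2 - 27*o^3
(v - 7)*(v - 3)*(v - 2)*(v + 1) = v^4 - 11*v^3 + 29*v^2 - v - 42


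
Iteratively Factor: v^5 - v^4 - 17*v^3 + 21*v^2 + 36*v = (v)*(v^4 - v^3 - 17*v^2 + 21*v + 36) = v*(v - 3)*(v^3 + 2*v^2 - 11*v - 12) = v*(v - 3)*(v + 4)*(v^2 - 2*v - 3) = v*(v - 3)*(v + 1)*(v + 4)*(v - 3)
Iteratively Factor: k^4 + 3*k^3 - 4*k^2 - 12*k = (k - 2)*(k^3 + 5*k^2 + 6*k) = (k - 2)*(k + 3)*(k^2 + 2*k) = (k - 2)*(k + 2)*(k + 3)*(k)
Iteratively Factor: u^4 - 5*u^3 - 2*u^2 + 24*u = (u - 3)*(u^3 - 2*u^2 - 8*u) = u*(u - 3)*(u^2 - 2*u - 8) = u*(u - 3)*(u + 2)*(u - 4)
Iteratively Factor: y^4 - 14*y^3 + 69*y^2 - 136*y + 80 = (y - 1)*(y^3 - 13*y^2 + 56*y - 80) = (y - 5)*(y - 1)*(y^2 - 8*y + 16) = (y - 5)*(y - 4)*(y - 1)*(y - 4)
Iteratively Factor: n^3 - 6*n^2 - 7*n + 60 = (n - 5)*(n^2 - n - 12) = (n - 5)*(n + 3)*(n - 4)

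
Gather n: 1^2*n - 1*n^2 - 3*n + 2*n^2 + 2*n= n^2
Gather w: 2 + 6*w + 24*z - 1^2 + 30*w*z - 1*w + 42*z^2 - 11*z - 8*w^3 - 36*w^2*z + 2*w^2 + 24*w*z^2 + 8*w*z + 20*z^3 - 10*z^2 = -8*w^3 + w^2*(2 - 36*z) + w*(24*z^2 + 38*z + 5) + 20*z^3 + 32*z^2 + 13*z + 1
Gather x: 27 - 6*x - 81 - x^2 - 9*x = -x^2 - 15*x - 54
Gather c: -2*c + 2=2 - 2*c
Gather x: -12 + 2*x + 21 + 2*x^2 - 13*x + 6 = 2*x^2 - 11*x + 15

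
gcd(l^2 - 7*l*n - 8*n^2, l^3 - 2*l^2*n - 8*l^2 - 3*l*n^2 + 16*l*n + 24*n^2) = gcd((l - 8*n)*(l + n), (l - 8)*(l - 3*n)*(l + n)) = l + n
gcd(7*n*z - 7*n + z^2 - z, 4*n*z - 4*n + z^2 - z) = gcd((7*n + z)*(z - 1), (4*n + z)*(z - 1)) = z - 1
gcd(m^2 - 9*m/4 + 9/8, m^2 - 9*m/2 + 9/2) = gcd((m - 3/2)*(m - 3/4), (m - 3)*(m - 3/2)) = m - 3/2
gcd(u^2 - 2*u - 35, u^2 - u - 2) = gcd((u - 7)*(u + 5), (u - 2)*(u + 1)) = 1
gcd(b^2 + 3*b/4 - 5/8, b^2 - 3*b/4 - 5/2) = b + 5/4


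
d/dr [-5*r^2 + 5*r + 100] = 5 - 10*r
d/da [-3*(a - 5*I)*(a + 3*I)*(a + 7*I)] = -9*a^2 - 30*I*a - 87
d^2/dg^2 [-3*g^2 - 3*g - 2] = -6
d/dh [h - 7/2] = 1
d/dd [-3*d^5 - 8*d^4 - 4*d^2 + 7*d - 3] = -15*d^4 - 32*d^3 - 8*d + 7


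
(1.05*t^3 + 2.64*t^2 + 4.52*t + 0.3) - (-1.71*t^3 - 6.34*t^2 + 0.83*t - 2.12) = 2.76*t^3 + 8.98*t^2 + 3.69*t + 2.42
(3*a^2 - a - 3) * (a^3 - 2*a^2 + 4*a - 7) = 3*a^5 - 7*a^4 + 11*a^3 - 19*a^2 - 5*a + 21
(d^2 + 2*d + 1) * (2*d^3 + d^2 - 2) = 2*d^5 + 5*d^4 + 4*d^3 - d^2 - 4*d - 2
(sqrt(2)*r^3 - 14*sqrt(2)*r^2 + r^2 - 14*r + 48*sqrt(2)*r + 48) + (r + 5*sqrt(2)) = sqrt(2)*r^3 - 14*sqrt(2)*r^2 + r^2 - 13*r + 48*sqrt(2)*r + 5*sqrt(2) + 48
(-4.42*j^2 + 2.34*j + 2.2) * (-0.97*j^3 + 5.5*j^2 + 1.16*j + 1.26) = 4.2874*j^5 - 26.5798*j^4 + 5.6088*j^3 + 9.2452*j^2 + 5.5004*j + 2.772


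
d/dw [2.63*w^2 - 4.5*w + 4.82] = 5.26*w - 4.5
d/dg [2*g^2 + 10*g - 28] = 4*g + 10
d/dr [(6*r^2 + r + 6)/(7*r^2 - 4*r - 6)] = (-31*r^2 - 156*r + 18)/(49*r^4 - 56*r^3 - 68*r^2 + 48*r + 36)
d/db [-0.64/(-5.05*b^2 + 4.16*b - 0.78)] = (2.6624 - 6.464*b)/(5.05*b^2 - 4.16*b + 0.78)^2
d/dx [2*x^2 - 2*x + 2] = 4*x - 2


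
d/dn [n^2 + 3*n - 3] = 2*n + 3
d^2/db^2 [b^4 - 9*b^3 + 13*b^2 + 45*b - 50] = 12*b^2 - 54*b + 26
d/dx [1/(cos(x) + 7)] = sin(x)/(cos(x) + 7)^2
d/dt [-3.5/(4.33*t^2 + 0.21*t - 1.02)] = (30.31*t + 0.735)/(4.33*t^2 + 0.21*t - 1.02)^2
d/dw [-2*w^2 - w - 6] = -4*w - 1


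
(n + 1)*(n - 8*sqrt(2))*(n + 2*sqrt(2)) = n^3 - 6*sqrt(2)*n^2 + n^2 - 32*n - 6*sqrt(2)*n - 32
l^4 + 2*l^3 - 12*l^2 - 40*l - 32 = (l - 4)*(l + 2)^3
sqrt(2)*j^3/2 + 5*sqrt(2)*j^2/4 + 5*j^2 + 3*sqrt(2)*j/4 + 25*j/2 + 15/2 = (j + 3/2)*(j + 5*sqrt(2))*(sqrt(2)*j/2 + sqrt(2)/2)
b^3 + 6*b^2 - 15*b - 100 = (b - 4)*(b + 5)^2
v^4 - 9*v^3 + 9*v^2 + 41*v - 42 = (v - 7)*(v - 3)*(v - 1)*(v + 2)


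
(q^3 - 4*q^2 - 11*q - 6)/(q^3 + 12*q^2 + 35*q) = (q^3 - 4*q^2 - 11*q - 6)/(q*(q^2 + 12*q + 35))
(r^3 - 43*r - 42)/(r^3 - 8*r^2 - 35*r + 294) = (r + 1)/(r - 7)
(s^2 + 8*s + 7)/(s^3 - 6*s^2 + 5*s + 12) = (s + 7)/(s^2 - 7*s + 12)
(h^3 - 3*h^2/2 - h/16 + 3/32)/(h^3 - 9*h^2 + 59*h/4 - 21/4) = (16*h^2 - 1)/(8*(2*h^2 - 15*h + 7))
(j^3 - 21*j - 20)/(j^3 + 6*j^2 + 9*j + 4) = (j - 5)/(j + 1)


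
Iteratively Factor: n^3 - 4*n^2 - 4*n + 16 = (n + 2)*(n^2 - 6*n + 8) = (n - 2)*(n + 2)*(n - 4)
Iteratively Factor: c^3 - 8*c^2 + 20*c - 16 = (c - 4)*(c^2 - 4*c + 4) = (c - 4)*(c - 2)*(c - 2)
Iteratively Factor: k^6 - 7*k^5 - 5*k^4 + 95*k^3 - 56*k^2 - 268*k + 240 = (k - 1)*(k^5 - 6*k^4 - 11*k^3 + 84*k^2 + 28*k - 240) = (k - 2)*(k - 1)*(k^4 - 4*k^3 - 19*k^2 + 46*k + 120) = (k - 2)*(k - 1)*(k + 3)*(k^3 - 7*k^2 + 2*k + 40) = (k - 4)*(k - 2)*(k - 1)*(k + 3)*(k^2 - 3*k - 10) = (k - 4)*(k - 2)*(k - 1)*(k + 2)*(k + 3)*(k - 5)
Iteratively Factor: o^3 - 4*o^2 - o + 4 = (o + 1)*(o^2 - 5*o + 4) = (o - 4)*(o + 1)*(o - 1)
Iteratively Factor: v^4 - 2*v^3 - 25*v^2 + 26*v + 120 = (v - 3)*(v^3 + v^2 - 22*v - 40) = (v - 5)*(v - 3)*(v^2 + 6*v + 8) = (v - 5)*(v - 3)*(v + 2)*(v + 4)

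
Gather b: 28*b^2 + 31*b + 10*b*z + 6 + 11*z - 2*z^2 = 28*b^2 + b*(10*z + 31) - 2*z^2 + 11*z + 6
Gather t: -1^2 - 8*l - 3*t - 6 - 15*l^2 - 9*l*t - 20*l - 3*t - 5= -15*l^2 - 28*l + t*(-9*l - 6) - 12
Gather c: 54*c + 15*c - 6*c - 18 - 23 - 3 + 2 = 63*c - 42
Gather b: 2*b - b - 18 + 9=b - 9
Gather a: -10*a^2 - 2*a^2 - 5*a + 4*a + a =-12*a^2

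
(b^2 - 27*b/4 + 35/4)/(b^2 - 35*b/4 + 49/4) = (b - 5)/(b - 7)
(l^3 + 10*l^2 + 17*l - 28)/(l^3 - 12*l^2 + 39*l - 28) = (l^2 + 11*l + 28)/(l^2 - 11*l + 28)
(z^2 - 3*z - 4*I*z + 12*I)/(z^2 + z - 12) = (z - 4*I)/(z + 4)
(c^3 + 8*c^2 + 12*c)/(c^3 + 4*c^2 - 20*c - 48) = c/(c - 4)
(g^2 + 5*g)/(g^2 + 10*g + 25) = g/(g + 5)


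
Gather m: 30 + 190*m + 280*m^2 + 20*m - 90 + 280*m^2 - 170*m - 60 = 560*m^2 + 40*m - 120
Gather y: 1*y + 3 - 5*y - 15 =-4*y - 12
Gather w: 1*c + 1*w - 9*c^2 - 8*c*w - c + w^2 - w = -9*c^2 - 8*c*w + w^2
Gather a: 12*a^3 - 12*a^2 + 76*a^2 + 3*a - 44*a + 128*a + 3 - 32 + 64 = 12*a^3 + 64*a^2 + 87*a + 35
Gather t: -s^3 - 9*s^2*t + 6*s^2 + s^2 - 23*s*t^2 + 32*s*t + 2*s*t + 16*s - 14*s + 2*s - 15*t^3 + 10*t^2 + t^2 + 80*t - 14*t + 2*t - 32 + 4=-s^3 + 7*s^2 + 4*s - 15*t^3 + t^2*(11 - 23*s) + t*(-9*s^2 + 34*s + 68) - 28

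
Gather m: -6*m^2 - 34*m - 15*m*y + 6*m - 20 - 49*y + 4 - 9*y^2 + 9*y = -6*m^2 + m*(-15*y - 28) - 9*y^2 - 40*y - 16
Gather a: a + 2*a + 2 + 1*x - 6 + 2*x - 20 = 3*a + 3*x - 24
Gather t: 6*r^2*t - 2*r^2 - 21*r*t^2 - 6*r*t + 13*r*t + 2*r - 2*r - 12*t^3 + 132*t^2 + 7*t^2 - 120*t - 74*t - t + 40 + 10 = -2*r^2 - 12*t^3 + t^2*(139 - 21*r) + t*(6*r^2 + 7*r - 195) + 50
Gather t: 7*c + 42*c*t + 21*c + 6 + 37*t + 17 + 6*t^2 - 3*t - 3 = 28*c + 6*t^2 + t*(42*c + 34) + 20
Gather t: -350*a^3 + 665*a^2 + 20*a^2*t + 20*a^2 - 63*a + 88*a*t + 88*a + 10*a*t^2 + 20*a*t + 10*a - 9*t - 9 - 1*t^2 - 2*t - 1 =-350*a^3 + 685*a^2 + 35*a + t^2*(10*a - 1) + t*(20*a^2 + 108*a - 11) - 10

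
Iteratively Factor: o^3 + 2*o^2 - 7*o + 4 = (o - 1)*(o^2 + 3*o - 4) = (o - 1)*(o + 4)*(o - 1)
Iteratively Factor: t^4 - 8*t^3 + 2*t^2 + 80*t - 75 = (t - 5)*(t^3 - 3*t^2 - 13*t + 15) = (t - 5)^2*(t^2 + 2*t - 3) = (t - 5)^2*(t - 1)*(t + 3)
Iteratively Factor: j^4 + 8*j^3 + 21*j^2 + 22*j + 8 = (j + 1)*(j^3 + 7*j^2 + 14*j + 8) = (j + 1)*(j + 2)*(j^2 + 5*j + 4) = (j + 1)^2*(j + 2)*(j + 4)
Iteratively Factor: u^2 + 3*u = (u + 3)*(u)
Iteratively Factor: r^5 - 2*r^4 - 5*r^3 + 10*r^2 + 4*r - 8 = (r - 1)*(r^4 - r^3 - 6*r^2 + 4*r + 8) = (r - 1)*(r + 1)*(r^3 - 2*r^2 - 4*r + 8) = (r - 2)*(r - 1)*(r + 1)*(r^2 - 4) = (r - 2)*(r - 1)*(r + 1)*(r + 2)*(r - 2)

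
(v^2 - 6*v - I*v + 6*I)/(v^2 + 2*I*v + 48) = (v^2 - 6*v - I*v + 6*I)/(v^2 + 2*I*v + 48)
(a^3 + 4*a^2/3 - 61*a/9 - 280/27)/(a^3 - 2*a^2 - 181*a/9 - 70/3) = (a - 8/3)/(a - 6)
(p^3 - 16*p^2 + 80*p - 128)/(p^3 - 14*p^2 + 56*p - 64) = (p - 4)/(p - 2)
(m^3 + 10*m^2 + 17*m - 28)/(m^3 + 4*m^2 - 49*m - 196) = (m - 1)/(m - 7)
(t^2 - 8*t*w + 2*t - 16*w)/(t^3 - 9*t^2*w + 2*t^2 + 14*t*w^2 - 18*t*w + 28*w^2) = (t - 8*w)/(t^2 - 9*t*w + 14*w^2)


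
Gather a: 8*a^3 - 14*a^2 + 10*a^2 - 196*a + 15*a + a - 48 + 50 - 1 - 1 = 8*a^3 - 4*a^2 - 180*a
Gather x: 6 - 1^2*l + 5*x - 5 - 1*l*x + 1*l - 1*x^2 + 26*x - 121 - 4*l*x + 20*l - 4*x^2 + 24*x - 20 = 20*l - 5*x^2 + x*(55 - 5*l) - 140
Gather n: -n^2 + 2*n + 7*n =-n^2 + 9*n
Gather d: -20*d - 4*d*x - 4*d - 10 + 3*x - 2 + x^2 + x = d*(-4*x - 24) + x^2 + 4*x - 12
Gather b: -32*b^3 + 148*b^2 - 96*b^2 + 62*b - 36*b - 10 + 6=-32*b^3 + 52*b^2 + 26*b - 4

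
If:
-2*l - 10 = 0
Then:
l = -5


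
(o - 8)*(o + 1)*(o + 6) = o^3 - o^2 - 50*o - 48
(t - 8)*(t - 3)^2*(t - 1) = t^4 - 15*t^3 + 71*t^2 - 129*t + 72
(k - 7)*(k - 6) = k^2 - 13*k + 42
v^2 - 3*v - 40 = (v - 8)*(v + 5)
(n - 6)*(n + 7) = n^2 + n - 42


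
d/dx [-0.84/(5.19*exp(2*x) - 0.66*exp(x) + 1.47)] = (8.7192*exp(x) - 0.5544)*exp(x)/(5.19*exp(2*x) - 0.66*exp(x) + 1.47)^2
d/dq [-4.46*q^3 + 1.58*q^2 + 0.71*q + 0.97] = -13.38*q^2 + 3.16*q + 0.71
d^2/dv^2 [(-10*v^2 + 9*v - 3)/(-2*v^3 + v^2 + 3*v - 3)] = 2*(40*v^6 - 108*v^5 + 306*v^4 - 561*v^3 + 369*v^2 - 108*v + 45)/(8*v^9 - 12*v^8 - 30*v^7 + 71*v^6 + 9*v^5 - 126*v^4 + 81*v^3 + 54*v^2 - 81*v + 27)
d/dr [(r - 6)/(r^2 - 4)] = (r^2 - 2*r*(r - 6) - 4)/(r^2 - 4)^2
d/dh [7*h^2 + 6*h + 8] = 14*h + 6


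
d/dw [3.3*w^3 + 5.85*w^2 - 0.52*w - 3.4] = 9.9*w^2 + 11.7*w - 0.52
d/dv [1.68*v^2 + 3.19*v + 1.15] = 3.36*v + 3.19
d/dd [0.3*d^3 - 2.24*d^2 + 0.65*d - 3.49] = 0.9*d^2 - 4.48*d + 0.65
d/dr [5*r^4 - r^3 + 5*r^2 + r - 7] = 20*r^3 - 3*r^2 + 10*r + 1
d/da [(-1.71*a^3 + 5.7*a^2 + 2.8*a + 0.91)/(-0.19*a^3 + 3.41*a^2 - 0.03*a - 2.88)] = (-1.11022302462516e-16*a^5 - 4.7481*a^4 + 1.1666*a^3 + 5.5741*a^2 - 39.0382*a - 8.0367)/(0.0361*a^6 - 1.2958*a^5 + 11.6395*a^4 + 0.8898*a^3 - 19.6407*a^2 + 0.1728*a + 8.2944)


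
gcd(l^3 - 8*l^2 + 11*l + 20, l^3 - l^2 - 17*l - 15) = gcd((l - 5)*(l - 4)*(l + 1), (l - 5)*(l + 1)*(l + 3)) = l^2 - 4*l - 5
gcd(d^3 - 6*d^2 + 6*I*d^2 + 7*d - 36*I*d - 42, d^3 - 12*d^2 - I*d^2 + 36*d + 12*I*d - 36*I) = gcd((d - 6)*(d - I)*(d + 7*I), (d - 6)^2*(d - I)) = d^2 + d*(-6 - I) + 6*I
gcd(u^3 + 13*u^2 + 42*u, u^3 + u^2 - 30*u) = u^2 + 6*u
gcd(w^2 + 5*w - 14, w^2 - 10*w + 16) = w - 2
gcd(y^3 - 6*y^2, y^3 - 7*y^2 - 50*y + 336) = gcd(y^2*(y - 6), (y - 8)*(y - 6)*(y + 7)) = y - 6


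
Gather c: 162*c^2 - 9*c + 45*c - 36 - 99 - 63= 162*c^2 + 36*c - 198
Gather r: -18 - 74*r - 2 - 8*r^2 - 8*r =-8*r^2 - 82*r - 20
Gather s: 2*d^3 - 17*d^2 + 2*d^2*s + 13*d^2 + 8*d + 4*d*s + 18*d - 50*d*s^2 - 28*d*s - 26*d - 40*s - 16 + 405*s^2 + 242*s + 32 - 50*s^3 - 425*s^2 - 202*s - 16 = 2*d^3 - 4*d^2 - 50*s^3 + s^2*(-50*d - 20) + s*(2*d^2 - 24*d)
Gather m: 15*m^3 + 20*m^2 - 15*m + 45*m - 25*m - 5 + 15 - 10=15*m^3 + 20*m^2 + 5*m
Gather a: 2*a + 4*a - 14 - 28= 6*a - 42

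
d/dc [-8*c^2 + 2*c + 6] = 2 - 16*c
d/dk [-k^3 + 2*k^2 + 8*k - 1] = -3*k^2 + 4*k + 8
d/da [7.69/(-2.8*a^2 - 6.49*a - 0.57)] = (43.064*a + 49.9081)/(2.8*a^2 + 6.49*a + 0.57)^2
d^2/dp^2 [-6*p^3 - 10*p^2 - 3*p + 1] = -36*p - 20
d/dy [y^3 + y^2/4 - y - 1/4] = 3*y^2 + y/2 - 1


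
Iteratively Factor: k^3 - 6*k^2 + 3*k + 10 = (k + 1)*(k^2 - 7*k + 10) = (k - 5)*(k + 1)*(k - 2)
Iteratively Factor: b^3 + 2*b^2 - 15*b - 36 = (b + 3)*(b^2 - b - 12) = (b + 3)^2*(b - 4)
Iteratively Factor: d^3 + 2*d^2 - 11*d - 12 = (d + 4)*(d^2 - 2*d - 3) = (d + 1)*(d + 4)*(d - 3)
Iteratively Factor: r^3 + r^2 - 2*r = (r - 1)*(r^2 + 2*r) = r*(r - 1)*(r + 2)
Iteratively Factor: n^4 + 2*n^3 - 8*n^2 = (n)*(n^3 + 2*n^2 - 8*n) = n*(n + 4)*(n^2 - 2*n) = n*(n - 2)*(n + 4)*(n)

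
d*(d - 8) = d^2 - 8*d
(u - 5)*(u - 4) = u^2 - 9*u + 20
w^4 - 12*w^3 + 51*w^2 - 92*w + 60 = (w - 5)*(w - 3)*(w - 2)^2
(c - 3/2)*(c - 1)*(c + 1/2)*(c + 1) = c^4 - c^3 - 7*c^2/4 + c + 3/4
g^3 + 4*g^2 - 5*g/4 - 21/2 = (g - 3/2)*(g + 2)*(g + 7/2)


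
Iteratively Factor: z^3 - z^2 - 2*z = (z)*(z^2 - z - 2) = z*(z - 2)*(z + 1)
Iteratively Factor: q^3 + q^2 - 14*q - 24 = (q + 3)*(q^2 - 2*q - 8) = (q - 4)*(q + 3)*(q + 2)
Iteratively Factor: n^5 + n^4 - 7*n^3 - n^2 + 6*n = (n + 3)*(n^4 - 2*n^3 - n^2 + 2*n) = (n + 1)*(n + 3)*(n^3 - 3*n^2 + 2*n) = (n - 2)*(n + 1)*(n + 3)*(n^2 - n) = (n - 2)*(n - 1)*(n + 1)*(n + 3)*(n)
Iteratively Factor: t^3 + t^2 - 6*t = (t - 2)*(t^2 + 3*t) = (t - 2)*(t + 3)*(t)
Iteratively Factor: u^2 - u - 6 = (u + 2)*(u - 3)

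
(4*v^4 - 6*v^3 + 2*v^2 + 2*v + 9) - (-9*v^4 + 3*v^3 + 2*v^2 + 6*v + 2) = 13*v^4 - 9*v^3 - 4*v + 7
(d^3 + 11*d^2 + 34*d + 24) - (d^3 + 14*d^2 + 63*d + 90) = -3*d^2 - 29*d - 66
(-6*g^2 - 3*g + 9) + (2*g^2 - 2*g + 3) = -4*g^2 - 5*g + 12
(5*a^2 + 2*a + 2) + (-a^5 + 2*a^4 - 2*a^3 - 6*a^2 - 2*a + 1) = -a^5 + 2*a^4 - 2*a^3 - a^2 + 3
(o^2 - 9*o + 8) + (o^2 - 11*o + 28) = 2*o^2 - 20*o + 36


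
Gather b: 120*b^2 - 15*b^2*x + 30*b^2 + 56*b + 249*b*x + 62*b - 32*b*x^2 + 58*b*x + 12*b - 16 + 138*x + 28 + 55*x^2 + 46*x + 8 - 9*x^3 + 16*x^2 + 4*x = b^2*(150 - 15*x) + b*(-32*x^2 + 307*x + 130) - 9*x^3 + 71*x^2 + 188*x + 20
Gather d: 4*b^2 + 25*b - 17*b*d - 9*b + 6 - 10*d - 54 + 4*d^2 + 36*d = 4*b^2 + 16*b + 4*d^2 + d*(26 - 17*b) - 48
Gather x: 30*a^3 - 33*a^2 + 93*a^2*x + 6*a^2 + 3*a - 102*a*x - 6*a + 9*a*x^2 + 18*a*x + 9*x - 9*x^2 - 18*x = 30*a^3 - 27*a^2 - 3*a + x^2*(9*a - 9) + x*(93*a^2 - 84*a - 9)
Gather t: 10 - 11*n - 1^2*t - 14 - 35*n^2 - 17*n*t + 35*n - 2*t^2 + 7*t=-35*n^2 + 24*n - 2*t^2 + t*(6 - 17*n) - 4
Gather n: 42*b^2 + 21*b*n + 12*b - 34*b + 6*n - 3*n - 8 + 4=42*b^2 - 22*b + n*(21*b + 3) - 4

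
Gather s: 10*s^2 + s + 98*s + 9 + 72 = 10*s^2 + 99*s + 81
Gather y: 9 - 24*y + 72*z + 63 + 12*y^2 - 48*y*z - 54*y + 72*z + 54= 12*y^2 + y*(-48*z - 78) + 144*z + 126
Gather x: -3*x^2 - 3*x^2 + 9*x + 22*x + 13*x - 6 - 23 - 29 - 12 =-6*x^2 + 44*x - 70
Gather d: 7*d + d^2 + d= d^2 + 8*d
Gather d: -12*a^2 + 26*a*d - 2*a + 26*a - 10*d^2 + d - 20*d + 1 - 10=-12*a^2 + 24*a - 10*d^2 + d*(26*a - 19) - 9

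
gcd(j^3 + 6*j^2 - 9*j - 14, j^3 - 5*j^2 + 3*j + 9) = j + 1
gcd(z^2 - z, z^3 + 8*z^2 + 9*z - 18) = z - 1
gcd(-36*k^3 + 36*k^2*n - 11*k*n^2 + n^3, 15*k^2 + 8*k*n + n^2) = 1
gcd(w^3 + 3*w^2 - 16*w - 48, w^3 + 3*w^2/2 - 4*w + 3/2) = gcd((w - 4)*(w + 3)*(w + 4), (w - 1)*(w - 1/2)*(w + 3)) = w + 3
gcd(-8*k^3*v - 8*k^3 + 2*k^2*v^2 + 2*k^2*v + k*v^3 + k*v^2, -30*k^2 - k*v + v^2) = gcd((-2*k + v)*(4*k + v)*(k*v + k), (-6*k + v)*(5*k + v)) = 1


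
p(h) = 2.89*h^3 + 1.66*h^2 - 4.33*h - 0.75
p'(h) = 8.67*h^2 + 3.32*h - 4.33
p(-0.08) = -0.39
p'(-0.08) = -4.54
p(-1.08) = 2.22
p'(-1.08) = 2.20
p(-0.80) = 2.30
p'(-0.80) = -1.44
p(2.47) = 42.23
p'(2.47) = 56.77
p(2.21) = 28.98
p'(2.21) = 45.35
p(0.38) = -2.00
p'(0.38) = -1.82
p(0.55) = -2.15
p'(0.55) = 0.12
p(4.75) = 325.86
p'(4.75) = 207.06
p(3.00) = 79.23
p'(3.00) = 83.66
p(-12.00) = -4703.67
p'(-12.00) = 1204.31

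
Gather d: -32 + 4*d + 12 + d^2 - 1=d^2 + 4*d - 21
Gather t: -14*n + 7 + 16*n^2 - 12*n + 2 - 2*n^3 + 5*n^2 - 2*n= -2*n^3 + 21*n^2 - 28*n + 9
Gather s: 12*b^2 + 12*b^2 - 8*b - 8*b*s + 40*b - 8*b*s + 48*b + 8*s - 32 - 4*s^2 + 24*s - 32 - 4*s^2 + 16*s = 24*b^2 + 80*b - 8*s^2 + s*(48 - 16*b) - 64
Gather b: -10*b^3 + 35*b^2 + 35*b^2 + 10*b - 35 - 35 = -10*b^3 + 70*b^2 + 10*b - 70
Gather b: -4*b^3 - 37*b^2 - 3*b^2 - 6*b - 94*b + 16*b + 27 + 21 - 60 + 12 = -4*b^3 - 40*b^2 - 84*b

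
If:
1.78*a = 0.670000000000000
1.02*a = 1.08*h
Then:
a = 0.38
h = 0.36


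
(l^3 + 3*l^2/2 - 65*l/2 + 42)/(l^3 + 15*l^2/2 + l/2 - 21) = (l - 4)/(l + 2)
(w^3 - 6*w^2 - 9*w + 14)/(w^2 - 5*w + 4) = (w^2 - 5*w - 14)/(w - 4)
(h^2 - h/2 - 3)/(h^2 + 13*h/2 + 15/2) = (h - 2)/(h + 5)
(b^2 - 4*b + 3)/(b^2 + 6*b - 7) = (b - 3)/(b + 7)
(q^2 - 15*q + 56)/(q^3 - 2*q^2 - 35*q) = (q - 8)/(q*(q + 5))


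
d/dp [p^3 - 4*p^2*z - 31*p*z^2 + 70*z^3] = 3*p^2 - 8*p*z - 31*z^2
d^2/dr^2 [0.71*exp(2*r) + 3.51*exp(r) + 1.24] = (2.84*exp(r) + 3.51)*exp(r)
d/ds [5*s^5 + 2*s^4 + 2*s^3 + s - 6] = 25*s^4 + 8*s^3 + 6*s^2 + 1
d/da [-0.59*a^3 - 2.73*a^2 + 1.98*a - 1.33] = -1.77*a^2 - 5.46*a + 1.98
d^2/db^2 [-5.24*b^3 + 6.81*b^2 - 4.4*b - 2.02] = 13.62 - 31.44*b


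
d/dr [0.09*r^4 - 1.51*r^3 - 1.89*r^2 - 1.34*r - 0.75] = 0.36*r^3 - 4.53*r^2 - 3.78*r - 1.34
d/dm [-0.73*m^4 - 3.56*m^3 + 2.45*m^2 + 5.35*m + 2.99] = -2.92*m^3 - 10.68*m^2 + 4.9*m + 5.35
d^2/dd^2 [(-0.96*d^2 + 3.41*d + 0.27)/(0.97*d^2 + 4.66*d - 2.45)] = (15.095722*d^3 - 12.164382*d^2 + 55.945914*d + 79.348874)/(0.912673*d^6 + 13.153782*d^5 + 56.276781*d^4 + 34.747756*d^3 - 142.142385*d^2 + 83.91495*d - 14.706125)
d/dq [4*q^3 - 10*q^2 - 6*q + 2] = 12*q^2 - 20*q - 6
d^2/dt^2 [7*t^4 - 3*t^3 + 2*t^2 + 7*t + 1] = 84*t^2 - 18*t + 4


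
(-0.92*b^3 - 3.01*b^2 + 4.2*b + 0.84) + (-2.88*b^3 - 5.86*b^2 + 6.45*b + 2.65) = -3.8*b^3 - 8.87*b^2 + 10.65*b + 3.49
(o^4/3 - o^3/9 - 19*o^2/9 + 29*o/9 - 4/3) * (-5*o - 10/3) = -5*o^5/3 - 5*o^4/9 + 295*o^3/27 - 245*o^2/27 - 110*o/27 + 40/9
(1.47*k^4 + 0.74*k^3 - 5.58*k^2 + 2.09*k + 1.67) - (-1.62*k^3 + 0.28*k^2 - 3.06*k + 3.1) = 1.47*k^4 + 2.36*k^3 - 5.86*k^2 + 5.15*k - 1.43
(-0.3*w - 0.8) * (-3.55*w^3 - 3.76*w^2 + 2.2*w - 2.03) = 1.065*w^4 + 3.968*w^3 + 2.348*w^2 - 1.151*w + 1.624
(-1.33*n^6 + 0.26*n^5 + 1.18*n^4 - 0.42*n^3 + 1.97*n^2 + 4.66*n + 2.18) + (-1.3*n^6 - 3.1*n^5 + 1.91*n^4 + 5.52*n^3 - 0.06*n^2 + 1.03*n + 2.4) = -2.63*n^6 - 2.84*n^5 + 3.09*n^4 + 5.1*n^3 + 1.91*n^2 + 5.69*n + 4.58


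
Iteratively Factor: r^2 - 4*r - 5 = (r + 1)*(r - 5)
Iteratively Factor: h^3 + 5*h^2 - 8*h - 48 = (h + 4)*(h^2 + h - 12) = (h - 3)*(h + 4)*(h + 4)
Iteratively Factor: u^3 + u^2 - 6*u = (u)*(u^2 + u - 6) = u*(u - 2)*(u + 3)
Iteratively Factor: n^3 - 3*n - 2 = (n + 1)*(n^2 - n - 2) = (n - 2)*(n + 1)*(n + 1)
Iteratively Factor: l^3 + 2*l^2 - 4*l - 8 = (l - 2)*(l^2 + 4*l + 4) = (l - 2)*(l + 2)*(l + 2)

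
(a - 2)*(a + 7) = a^2 + 5*a - 14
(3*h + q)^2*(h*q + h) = 9*h^3*q + 9*h^3 + 6*h^2*q^2 + 6*h^2*q + h*q^3 + h*q^2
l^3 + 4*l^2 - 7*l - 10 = (l - 2)*(l + 1)*(l + 5)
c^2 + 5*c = c*(c + 5)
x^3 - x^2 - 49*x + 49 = (x - 7)*(x - 1)*(x + 7)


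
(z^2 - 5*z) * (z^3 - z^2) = z^5 - 6*z^4 + 5*z^3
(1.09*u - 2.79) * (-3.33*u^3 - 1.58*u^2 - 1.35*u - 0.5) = -3.6297*u^4 + 7.5685*u^3 + 2.9367*u^2 + 3.2215*u + 1.395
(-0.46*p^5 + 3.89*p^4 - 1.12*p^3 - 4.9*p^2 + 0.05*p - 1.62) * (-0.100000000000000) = 0.046*p^5 - 0.389*p^4 + 0.112*p^3 + 0.49*p^2 - 0.005*p + 0.162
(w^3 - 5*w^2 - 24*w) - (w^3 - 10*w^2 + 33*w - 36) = 5*w^2 - 57*w + 36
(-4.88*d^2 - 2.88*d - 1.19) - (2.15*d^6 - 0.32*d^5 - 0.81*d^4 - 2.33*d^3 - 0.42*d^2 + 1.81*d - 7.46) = -2.15*d^6 + 0.32*d^5 + 0.81*d^4 + 2.33*d^3 - 4.46*d^2 - 4.69*d + 6.27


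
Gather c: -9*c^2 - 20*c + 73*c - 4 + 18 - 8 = -9*c^2 + 53*c + 6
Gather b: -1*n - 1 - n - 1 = -2*n - 2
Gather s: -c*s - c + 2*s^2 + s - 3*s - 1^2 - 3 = -c + 2*s^2 + s*(-c - 2) - 4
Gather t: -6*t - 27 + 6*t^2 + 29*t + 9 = 6*t^2 + 23*t - 18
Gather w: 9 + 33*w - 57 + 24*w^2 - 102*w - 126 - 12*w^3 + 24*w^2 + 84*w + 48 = -12*w^3 + 48*w^2 + 15*w - 126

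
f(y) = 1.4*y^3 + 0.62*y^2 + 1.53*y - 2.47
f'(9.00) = 352.89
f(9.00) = 1082.12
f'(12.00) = 621.21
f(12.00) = 2524.37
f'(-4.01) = 64.09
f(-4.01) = -88.91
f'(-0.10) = 1.45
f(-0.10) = -2.62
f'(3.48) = 56.71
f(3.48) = 69.36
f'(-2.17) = 18.62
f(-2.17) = -17.18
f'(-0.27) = 1.50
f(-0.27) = -2.87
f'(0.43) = 2.84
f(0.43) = -1.59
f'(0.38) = 2.61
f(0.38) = -1.72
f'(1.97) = 20.27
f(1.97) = 13.65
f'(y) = 4.2*y^2 + 1.24*y + 1.53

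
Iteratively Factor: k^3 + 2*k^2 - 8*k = (k + 4)*(k^2 - 2*k) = (k - 2)*(k + 4)*(k)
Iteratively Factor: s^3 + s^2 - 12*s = (s - 3)*(s^2 + 4*s) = (s - 3)*(s + 4)*(s)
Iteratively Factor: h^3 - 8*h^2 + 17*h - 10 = (h - 5)*(h^2 - 3*h + 2) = (h - 5)*(h - 2)*(h - 1)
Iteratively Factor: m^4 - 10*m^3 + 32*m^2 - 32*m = (m - 4)*(m^3 - 6*m^2 + 8*m) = (m - 4)^2*(m^2 - 2*m) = (m - 4)^2*(m - 2)*(m)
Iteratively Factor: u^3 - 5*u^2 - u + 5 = (u - 1)*(u^2 - 4*u - 5) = (u - 5)*(u - 1)*(u + 1)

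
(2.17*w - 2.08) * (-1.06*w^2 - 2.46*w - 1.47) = -2.3002*w^3 - 3.1334*w^2 + 1.9269*w + 3.0576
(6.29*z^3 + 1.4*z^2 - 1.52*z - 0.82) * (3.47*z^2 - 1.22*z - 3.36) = 21.8263*z^5 - 2.8158*z^4 - 28.1168*z^3 - 5.695*z^2 + 6.1076*z + 2.7552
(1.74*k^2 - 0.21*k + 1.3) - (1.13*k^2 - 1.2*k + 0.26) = 0.61*k^2 + 0.99*k + 1.04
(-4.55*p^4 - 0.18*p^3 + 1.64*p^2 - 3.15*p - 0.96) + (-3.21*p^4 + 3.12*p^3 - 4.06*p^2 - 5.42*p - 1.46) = -7.76*p^4 + 2.94*p^3 - 2.42*p^2 - 8.57*p - 2.42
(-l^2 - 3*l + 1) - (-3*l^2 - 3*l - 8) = 2*l^2 + 9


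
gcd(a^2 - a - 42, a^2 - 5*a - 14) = a - 7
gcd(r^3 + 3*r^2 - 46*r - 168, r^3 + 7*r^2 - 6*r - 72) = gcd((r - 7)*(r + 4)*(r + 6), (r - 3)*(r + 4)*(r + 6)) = r^2 + 10*r + 24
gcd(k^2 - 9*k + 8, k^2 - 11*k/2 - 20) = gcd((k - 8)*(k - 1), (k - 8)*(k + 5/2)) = k - 8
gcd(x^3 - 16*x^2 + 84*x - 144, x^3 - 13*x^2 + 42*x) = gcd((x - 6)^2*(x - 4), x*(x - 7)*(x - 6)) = x - 6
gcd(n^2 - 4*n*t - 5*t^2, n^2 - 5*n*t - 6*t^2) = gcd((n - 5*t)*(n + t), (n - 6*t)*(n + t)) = n + t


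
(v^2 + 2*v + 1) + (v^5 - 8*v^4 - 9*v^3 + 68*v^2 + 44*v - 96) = v^5 - 8*v^4 - 9*v^3 + 69*v^2 + 46*v - 95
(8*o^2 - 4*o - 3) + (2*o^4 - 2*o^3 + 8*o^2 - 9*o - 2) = 2*o^4 - 2*o^3 + 16*o^2 - 13*o - 5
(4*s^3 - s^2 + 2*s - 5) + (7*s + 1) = 4*s^3 - s^2 + 9*s - 4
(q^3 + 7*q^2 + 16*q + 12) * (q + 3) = q^4 + 10*q^3 + 37*q^2 + 60*q + 36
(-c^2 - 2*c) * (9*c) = -9*c^3 - 18*c^2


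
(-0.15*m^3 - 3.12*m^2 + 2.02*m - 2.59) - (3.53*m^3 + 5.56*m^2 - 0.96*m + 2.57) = -3.68*m^3 - 8.68*m^2 + 2.98*m - 5.16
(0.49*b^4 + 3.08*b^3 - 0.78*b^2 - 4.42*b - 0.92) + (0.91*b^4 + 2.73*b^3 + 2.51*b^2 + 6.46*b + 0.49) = 1.4*b^4 + 5.81*b^3 + 1.73*b^2 + 2.04*b - 0.43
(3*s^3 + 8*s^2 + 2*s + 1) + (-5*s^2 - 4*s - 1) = 3*s^3 + 3*s^2 - 2*s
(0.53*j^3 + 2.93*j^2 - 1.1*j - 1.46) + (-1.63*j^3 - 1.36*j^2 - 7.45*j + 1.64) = -1.1*j^3 + 1.57*j^2 - 8.55*j + 0.18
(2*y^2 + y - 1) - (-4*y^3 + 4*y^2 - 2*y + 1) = 4*y^3 - 2*y^2 + 3*y - 2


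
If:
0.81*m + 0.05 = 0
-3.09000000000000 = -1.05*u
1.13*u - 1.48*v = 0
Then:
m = -0.06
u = 2.94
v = 2.25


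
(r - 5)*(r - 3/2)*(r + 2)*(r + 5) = r^4 + r^3/2 - 28*r^2 - 25*r/2 + 75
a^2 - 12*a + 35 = (a - 7)*(a - 5)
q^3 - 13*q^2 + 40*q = q*(q - 8)*(q - 5)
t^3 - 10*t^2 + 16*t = t*(t - 8)*(t - 2)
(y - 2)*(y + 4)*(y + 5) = y^3 + 7*y^2 + 2*y - 40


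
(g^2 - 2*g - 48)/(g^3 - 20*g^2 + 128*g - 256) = (g + 6)/(g^2 - 12*g + 32)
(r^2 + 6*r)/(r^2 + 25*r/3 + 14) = 3*r/(3*r + 7)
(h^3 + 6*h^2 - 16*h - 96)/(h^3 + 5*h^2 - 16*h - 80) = (h + 6)/(h + 5)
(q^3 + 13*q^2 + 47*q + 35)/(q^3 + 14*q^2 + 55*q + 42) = (q + 5)/(q + 6)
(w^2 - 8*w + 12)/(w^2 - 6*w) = (w - 2)/w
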